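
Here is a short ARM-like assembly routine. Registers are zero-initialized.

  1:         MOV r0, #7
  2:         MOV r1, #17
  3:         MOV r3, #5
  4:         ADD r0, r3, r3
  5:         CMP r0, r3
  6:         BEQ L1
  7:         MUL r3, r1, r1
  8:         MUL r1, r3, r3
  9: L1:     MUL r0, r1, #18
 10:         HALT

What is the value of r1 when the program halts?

MOV r0, #7 → r0=7
MOV r1, #17 → r1=17
MOV r3, #5 → r3=5
ADD r0, r3, r3 → r0=5+5=10
CMP r0, r3  (cmp 10,5)
BEQ L1: not taken
MUL r3, r1, r1 → r3=17*17=289
MUL r1, r3, r3 → r1=289*289=83521
MUL r0, r1, #18 → r0=83521*18=1503378
halt.

83521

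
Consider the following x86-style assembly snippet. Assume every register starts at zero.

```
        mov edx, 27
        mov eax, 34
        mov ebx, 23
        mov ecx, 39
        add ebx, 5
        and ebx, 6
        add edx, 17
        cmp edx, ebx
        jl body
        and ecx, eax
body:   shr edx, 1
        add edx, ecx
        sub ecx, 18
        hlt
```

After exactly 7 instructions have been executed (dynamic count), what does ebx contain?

after mov edx, 27: edx=27
after mov eax, 34: eax=34
after mov ebx, 23: ebx=23
after mov ecx, 39: ecx=39
after add ebx, 5: ebx=23+5=28
after and ebx, 6: ebx=28&6=4
after add edx, 17: edx=27+17=44
After step 7: ebx = 4.

4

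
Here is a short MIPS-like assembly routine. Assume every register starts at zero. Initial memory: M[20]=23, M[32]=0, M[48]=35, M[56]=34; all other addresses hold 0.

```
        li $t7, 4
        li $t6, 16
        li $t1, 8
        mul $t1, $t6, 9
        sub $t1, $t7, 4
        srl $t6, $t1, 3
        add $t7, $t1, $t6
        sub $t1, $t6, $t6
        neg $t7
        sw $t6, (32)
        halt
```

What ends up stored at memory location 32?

after li $t7, 4: $t7=4
after li $t6, 16: $t6=16
after li $t1, 8: $t1=8
after mul $t1, $t6, 9: $t1=16*9=144
after sub $t1, $t7, 4: $t1=4-4=0
after srl $t6, $t1, 3: $t6=0>>3=0
after add $t7, $t1, $t6: $t7=0+0=0
after sub $t1, $t6, $t6: $t1=0-0=0
after neg $t7: $t7=-(0)=0
sw $t6, (32) → M[32]=0
halt.

0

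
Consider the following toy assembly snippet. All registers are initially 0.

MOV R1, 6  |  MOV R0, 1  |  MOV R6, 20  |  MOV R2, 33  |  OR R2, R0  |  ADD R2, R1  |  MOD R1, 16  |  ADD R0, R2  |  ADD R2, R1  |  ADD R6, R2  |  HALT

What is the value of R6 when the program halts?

65

after MOV R1, 6: R1=6
after MOV R0, 1: R0=1
after MOV R6, 20: R6=20
after MOV R2, 33: R2=33
after OR R2, R0: R2=33|1=33
after ADD R2, R1: R2=33+6=39
after MOD R1, 16: R1=6%16=6
after ADD R0, R2: R0=1+39=40
after ADD R2, R1: R2=39+6=45
after ADD R6, R2: R6=20+45=65
halt.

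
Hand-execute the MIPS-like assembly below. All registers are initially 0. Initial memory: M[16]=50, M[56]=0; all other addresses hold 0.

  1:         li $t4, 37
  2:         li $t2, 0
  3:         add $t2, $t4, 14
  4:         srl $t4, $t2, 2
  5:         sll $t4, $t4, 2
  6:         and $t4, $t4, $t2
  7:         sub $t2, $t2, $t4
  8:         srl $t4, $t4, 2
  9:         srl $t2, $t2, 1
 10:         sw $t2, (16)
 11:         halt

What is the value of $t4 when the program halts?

li $t4, 37 → $t4=37
li $t2, 0 → $t2=0
add $t2, $t4, 14 → $t2=37+14=51
srl $t4, $t2, 2 → $t4=51>>2=12
sll $t4, $t4, 2 → $t4=12<<2=48
and $t4, $t4, $t2 → $t4=48&51=48
sub $t2, $t2, $t4 → $t2=51-48=3
srl $t4, $t4, 2 → $t4=48>>2=12
srl $t2, $t2, 1 → $t2=3>>1=1
sw $t2, (16) → M[16]=1
halt.

12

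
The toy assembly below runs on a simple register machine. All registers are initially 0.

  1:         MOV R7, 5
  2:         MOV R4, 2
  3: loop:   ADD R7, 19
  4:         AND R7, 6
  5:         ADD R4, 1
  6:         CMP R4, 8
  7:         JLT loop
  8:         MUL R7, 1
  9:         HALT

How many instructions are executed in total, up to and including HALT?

MOV R7, 5 → R7=5
MOV R4, 2 → R4=2
ADD R7, 19 → R7=5+19=24
AND R7, 6 → R7=24&6=0
ADD R4, 1 → R4=2+1=3
CMP R4, 8  (cmp 3,8)
JLT loop: taken
ADD R7, 19 → R7=0+19=19
AND R7, 6 → R7=19&6=2
ADD R4, 1 → R4=3+1=4
CMP R4, 8  (cmp 4,8)
JLT loop: taken
ADD R7, 19 → R7=2+19=21
AND R7, 6 → R7=21&6=4
ADD R4, 1 → R4=4+1=5
CMP R4, 8  (cmp 5,8)
JLT loop: taken
ADD R7, 19 → R7=4+19=23
AND R7, 6 → R7=23&6=6
ADD R4, 1 → R4=5+1=6
CMP R4, 8  (cmp 6,8)
JLT loop: taken
ADD R7, 19 → R7=6+19=25
AND R7, 6 → R7=25&6=0
ADD R4, 1 → R4=6+1=7
CMP R4, 8  (cmp 7,8)
JLT loop: taken
ADD R7, 19 → R7=0+19=19
AND R7, 6 → R7=19&6=2
ADD R4, 1 → R4=7+1=8
CMP R4, 8  (cmp 8,8)
JLT loop: not taken
MUL R7, 1 → R7=2*1=2
halt.
Total executed instructions: 34.

34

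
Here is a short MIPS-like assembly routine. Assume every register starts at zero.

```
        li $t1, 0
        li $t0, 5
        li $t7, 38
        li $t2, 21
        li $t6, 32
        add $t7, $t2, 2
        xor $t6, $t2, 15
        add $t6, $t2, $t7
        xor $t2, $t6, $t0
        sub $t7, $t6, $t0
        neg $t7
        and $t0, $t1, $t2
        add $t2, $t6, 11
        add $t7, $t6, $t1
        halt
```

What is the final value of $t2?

li $t1, 0 → $t1=0
li $t0, 5 → $t0=5
li $t7, 38 → $t7=38
li $t2, 21 → $t2=21
li $t6, 32 → $t6=32
add $t7, $t2, 2 → $t7=21+2=23
xor $t6, $t2, 15 → $t6=21^15=26
add $t6, $t2, $t7 → $t6=21+23=44
xor $t2, $t6, $t0 → $t2=44^5=41
sub $t7, $t6, $t0 → $t7=44-5=39
neg $t7 → $t7=-(39)=-39
and $t0, $t1, $t2 → $t0=0&41=0
add $t2, $t6, 11 → $t2=44+11=55
add $t7, $t6, $t1 → $t7=44+0=44
halt.

55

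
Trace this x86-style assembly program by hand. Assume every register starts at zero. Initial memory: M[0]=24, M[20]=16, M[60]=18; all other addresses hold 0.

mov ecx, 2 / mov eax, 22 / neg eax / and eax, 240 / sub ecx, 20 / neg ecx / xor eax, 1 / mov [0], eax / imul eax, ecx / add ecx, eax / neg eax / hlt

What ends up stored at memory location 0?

ecx=2
eax=22
eax=-(22)=-22
eax=(-22)&240=224
ecx=2-20=-18
ecx=-(-18)=18
eax=224^1=225
mov [0], eax → M[0]=225
eax=225*18=4050
ecx=18+4050=4068
eax=-(4050)=-4050
halt.

225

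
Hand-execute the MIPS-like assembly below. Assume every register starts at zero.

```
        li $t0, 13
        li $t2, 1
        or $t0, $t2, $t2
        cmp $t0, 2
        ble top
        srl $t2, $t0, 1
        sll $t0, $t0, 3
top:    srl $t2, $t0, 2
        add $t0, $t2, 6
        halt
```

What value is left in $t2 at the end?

0

$t0=13
$t2=1
$t0=1|1=1
cmp $t0, 2  (cmp 1,2)
ble top: taken
$t2=1>>2=0
$t0=0+6=6
halt.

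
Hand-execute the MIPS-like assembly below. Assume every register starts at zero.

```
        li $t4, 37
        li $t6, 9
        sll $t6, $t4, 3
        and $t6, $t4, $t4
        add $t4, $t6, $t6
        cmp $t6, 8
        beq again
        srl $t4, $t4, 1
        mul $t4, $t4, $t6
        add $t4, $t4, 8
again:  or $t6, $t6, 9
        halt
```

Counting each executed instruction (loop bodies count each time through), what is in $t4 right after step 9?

li $t4, 37 → $t4=37
li $t6, 9 → $t6=9
sll $t6, $t4, 3 → $t6=37<<3=296
and $t6, $t4, $t4 → $t6=37&37=37
add $t4, $t6, $t6 → $t4=37+37=74
cmp $t6, 8  (cmp 37,8)
beq again: not taken
srl $t4, $t4, 1 → $t4=74>>1=37
mul $t4, $t4, $t6 → $t4=37*37=1369
After step 9: $t4 = 1369.

1369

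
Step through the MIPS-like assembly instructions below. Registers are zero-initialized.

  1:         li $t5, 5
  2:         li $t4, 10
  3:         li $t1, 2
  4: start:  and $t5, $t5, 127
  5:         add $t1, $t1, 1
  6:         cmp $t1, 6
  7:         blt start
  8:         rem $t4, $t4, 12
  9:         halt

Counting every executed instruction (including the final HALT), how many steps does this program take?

21

$t5=5
$t4=10
$t1=2
$t5=5&127=5
$t1=2+1=3
cmp $t1, 6  (cmp 3,6)
blt start: taken
$t5=5&127=5
$t1=3+1=4
cmp $t1, 6  (cmp 4,6)
blt start: taken
$t5=5&127=5
$t1=4+1=5
cmp $t1, 6  (cmp 5,6)
blt start: taken
$t5=5&127=5
$t1=5+1=6
cmp $t1, 6  (cmp 6,6)
blt start: not taken
$t4=10%12=10
halt.
Total executed instructions: 21.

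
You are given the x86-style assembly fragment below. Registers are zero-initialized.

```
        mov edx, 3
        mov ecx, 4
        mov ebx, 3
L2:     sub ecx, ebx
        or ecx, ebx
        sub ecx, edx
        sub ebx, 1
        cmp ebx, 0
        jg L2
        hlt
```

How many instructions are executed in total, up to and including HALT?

22

mov edx, 3 → edx=3
mov ecx, 4 → ecx=4
mov ebx, 3 → ebx=3
sub ecx, ebx → ecx=4-3=1
or ecx, ebx → ecx=1|3=3
sub ecx, edx → ecx=3-3=0
sub ebx, 1 → ebx=3-1=2
cmp ebx, 0  (cmp 2,0)
jg L2: taken
sub ecx, ebx → ecx=0-2=-2
or ecx, ebx → ecx=(-2)|2=-2
sub ecx, edx → ecx=(-2)-3=-5
sub ebx, 1 → ebx=2-1=1
cmp ebx, 0  (cmp 1,0)
jg L2: taken
sub ecx, ebx → ecx=(-5)-1=-6
or ecx, ebx → ecx=(-6)|1=-5
sub ecx, edx → ecx=(-5)-3=-8
sub ebx, 1 → ebx=1-1=0
cmp ebx, 0  (cmp 0,0)
jg L2: not taken
halt.
Total executed instructions: 22.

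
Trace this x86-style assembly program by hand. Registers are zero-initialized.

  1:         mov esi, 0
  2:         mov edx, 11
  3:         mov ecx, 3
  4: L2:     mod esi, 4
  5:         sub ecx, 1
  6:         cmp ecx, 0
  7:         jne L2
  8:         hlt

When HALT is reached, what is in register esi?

0

esi=0
edx=11
ecx=3
esi=0%4=0
ecx=3-1=2
cmp ecx, 0  (cmp 2,0)
jne L2: taken
esi=0%4=0
ecx=2-1=1
cmp ecx, 0  (cmp 1,0)
jne L2: taken
esi=0%4=0
ecx=1-1=0
cmp ecx, 0  (cmp 0,0)
jne L2: not taken
halt.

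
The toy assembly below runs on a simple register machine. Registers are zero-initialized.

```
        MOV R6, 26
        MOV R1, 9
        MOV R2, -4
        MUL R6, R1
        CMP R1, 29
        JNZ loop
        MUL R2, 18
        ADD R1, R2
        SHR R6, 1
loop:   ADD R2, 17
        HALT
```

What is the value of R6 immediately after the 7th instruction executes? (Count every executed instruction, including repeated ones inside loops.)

234

MOV R6, 26 → R6=26
MOV R1, 9 → R1=9
MOV R2, -4 → R2=-4
MUL R6, R1 → R6=26*9=234
CMP R1, 29  (cmp 9,29)
JNZ loop: taken
ADD R2, 17 → R2=(-4)+17=13
After step 7: R6 = 234.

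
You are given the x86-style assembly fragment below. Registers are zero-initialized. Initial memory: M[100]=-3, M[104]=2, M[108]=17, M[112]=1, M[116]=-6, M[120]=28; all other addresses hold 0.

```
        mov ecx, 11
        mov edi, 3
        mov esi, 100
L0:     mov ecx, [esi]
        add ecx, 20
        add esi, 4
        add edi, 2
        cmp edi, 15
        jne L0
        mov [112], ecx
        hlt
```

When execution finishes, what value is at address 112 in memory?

48

ecx=11
edi=3
esi=100
ecx=M[100]=-3
ecx=(-3)+20=17
esi=100+4=104
edi=3+2=5
cmp edi, 15  (cmp 5,15)
jne L0: taken
ecx=M[104]=2
ecx=2+20=22
esi=104+4=108
edi=5+2=7
cmp edi, 15  (cmp 7,15)
jne L0: taken
ecx=M[108]=17
ecx=17+20=37
esi=108+4=112
edi=7+2=9
cmp edi, 15  (cmp 9,15)
jne L0: taken
ecx=M[112]=1
ecx=1+20=21
esi=112+4=116
edi=9+2=11
cmp edi, 15  (cmp 11,15)
jne L0: taken
ecx=M[116]=-6
ecx=(-6)+20=14
esi=116+4=120
edi=11+2=13
cmp edi, 15  (cmp 13,15)
jne L0: taken
ecx=M[120]=28
ecx=28+20=48
esi=120+4=124
edi=13+2=15
cmp edi, 15  (cmp 15,15)
jne L0: not taken
mov [112], ecx → M[112]=48
halt.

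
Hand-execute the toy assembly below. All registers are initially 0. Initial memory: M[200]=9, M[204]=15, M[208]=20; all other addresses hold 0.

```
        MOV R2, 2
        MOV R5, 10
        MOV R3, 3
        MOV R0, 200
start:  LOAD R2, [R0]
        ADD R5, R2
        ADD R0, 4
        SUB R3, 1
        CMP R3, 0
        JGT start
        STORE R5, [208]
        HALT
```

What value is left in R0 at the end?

212

after MOV R2, 2: R2=2
after MOV R5, 10: R5=10
after MOV R3, 3: R3=3
after MOV R0, 200: R0=200
after LOAD R2, [R0]: R2=M[200]=9
after ADD R5, R2: R5=10+9=19
after ADD R0, 4: R0=200+4=204
after SUB R3, 1: R3=3-1=2
CMP R3, 0  (cmp 2,0)
JGT start: taken
after LOAD R2, [R0]: R2=M[204]=15
after ADD R5, R2: R5=19+15=34
after ADD R0, 4: R0=204+4=208
after SUB R3, 1: R3=2-1=1
CMP R3, 0  (cmp 1,0)
JGT start: taken
after LOAD R2, [R0]: R2=M[208]=20
after ADD R5, R2: R5=34+20=54
after ADD R0, 4: R0=208+4=212
after SUB R3, 1: R3=1-1=0
CMP R3, 0  (cmp 0,0)
JGT start: not taken
STORE R5, [208] → M[208]=54
halt.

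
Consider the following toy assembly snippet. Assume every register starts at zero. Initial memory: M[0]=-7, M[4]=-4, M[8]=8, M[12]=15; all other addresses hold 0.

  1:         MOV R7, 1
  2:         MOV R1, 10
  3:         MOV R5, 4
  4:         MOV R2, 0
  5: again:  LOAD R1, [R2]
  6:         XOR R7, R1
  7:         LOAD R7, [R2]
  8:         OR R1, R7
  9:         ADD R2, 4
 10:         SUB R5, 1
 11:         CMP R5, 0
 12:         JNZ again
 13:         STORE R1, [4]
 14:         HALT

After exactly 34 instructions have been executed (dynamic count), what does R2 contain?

MOV R7, 1 → R7=1
MOV R1, 10 → R1=10
MOV R5, 4 → R5=4
MOV R2, 0 → R2=0
LOAD R1, [R2] → R1=M[0]=-7
XOR R7, R1 → R7=1^(-7)=-8
LOAD R7, [R2] → R7=M[0]=-7
OR R1, R7 → R1=(-7)|(-7)=-7
ADD R2, 4 → R2=0+4=4
SUB R5, 1 → R5=4-1=3
CMP R5, 0  (cmp 3,0)
JNZ again: taken
LOAD R1, [R2] → R1=M[4]=-4
XOR R7, R1 → R7=(-7)^(-4)=5
LOAD R7, [R2] → R7=M[4]=-4
OR R1, R7 → R1=(-4)|(-4)=-4
ADD R2, 4 → R2=4+4=8
SUB R5, 1 → R5=3-1=2
CMP R5, 0  (cmp 2,0)
JNZ again: taken
LOAD R1, [R2] → R1=M[8]=8
XOR R7, R1 → R7=(-4)^8=-12
LOAD R7, [R2] → R7=M[8]=8
OR R1, R7 → R1=8|8=8
ADD R2, 4 → R2=8+4=12
SUB R5, 1 → R5=2-1=1
CMP R5, 0  (cmp 1,0)
JNZ again: taken
LOAD R1, [R2] → R1=M[12]=15
XOR R7, R1 → R7=8^15=7
LOAD R7, [R2] → R7=M[12]=15
OR R1, R7 → R1=15|15=15
ADD R2, 4 → R2=12+4=16
SUB R5, 1 → R5=1-1=0
After step 34: R2 = 16.

16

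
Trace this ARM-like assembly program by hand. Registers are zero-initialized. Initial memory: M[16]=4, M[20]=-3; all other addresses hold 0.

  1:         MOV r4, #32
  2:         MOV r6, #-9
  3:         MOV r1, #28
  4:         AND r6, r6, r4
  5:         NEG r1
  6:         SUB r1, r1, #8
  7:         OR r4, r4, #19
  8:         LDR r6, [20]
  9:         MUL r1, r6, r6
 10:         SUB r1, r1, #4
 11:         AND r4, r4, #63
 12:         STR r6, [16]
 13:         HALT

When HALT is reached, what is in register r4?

51

after MOV r4, #32: r4=32
after MOV r6, #-9: r6=-9
after MOV r1, #28: r1=28
after AND r6, r6, r4: r6=(-9)&32=32
after NEG r1: r1=-(28)=-28
after SUB r1, r1, #8: r1=(-28)-8=-36
after OR r4, r4, #19: r4=32|19=51
after LDR r6, [20]: r6=M[20]=-3
after MUL r1, r6, r6: r1=(-3)*(-3)=9
after SUB r1, r1, #4: r1=9-4=5
after AND r4, r4, #63: r4=51&63=51
STR r6, [16] → M[16]=-3
halt.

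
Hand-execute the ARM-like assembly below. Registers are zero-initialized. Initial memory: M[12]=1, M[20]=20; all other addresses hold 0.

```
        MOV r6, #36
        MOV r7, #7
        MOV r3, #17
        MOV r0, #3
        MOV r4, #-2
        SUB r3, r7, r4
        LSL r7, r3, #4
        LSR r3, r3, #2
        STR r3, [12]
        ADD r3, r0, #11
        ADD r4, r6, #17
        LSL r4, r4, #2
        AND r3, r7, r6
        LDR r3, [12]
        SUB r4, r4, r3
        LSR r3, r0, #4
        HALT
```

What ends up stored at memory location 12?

after MOV r6, #36: r6=36
after MOV r7, #7: r7=7
after MOV r3, #17: r3=17
after MOV r0, #3: r0=3
after MOV r4, #-2: r4=-2
after SUB r3, r7, r4: r3=7-(-2)=9
after LSL r7, r3, #4: r7=9<<4=144
after LSR r3, r3, #2: r3=9>>2=2
STR r3, [12] → M[12]=2
after ADD r3, r0, #11: r3=3+11=14
after ADD r4, r6, #17: r4=36+17=53
after LSL r4, r4, #2: r4=53<<2=212
after AND r3, r7, r6: r3=144&36=0
after LDR r3, [12]: r3=M[12]=2
after SUB r4, r4, r3: r4=212-2=210
after LSR r3, r0, #4: r3=3>>4=0
halt.

2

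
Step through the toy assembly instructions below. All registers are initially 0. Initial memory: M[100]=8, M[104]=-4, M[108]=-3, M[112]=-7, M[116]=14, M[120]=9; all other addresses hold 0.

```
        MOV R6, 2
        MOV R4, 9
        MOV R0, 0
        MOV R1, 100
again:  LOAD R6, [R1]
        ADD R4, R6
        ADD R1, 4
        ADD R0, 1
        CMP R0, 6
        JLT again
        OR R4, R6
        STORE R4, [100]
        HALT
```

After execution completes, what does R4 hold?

after MOV R6, 2: R6=2
after MOV R4, 9: R4=9
after MOV R0, 0: R0=0
after MOV R1, 100: R1=100
after LOAD R6, [R1]: R6=M[100]=8
after ADD R4, R6: R4=9+8=17
after ADD R1, 4: R1=100+4=104
after ADD R0, 1: R0=0+1=1
CMP R0, 6  (cmp 1,6)
JLT again: taken
after LOAD R6, [R1]: R6=M[104]=-4
after ADD R4, R6: R4=17+(-4)=13
after ADD R1, 4: R1=104+4=108
after ADD R0, 1: R0=1+1=2
CMP R0, 6  (cmp 2,6)
JLT again: taken
after LOAD R6, [R1]: R6=M[108]=-3
after ADD R4, R6: R4=13+(-3)=10
after ADD R1, 4: R1=108+4=112
after ADD R0, 1: R0=2+1=3
CMP R0, 6  (cmp 3,6)
JLT again: taken
after LOAD R6, [R1]: R6=M[112]=-7
after ADD R4, R6: R4=10+(-7)=3
after ADD R1, 4: R1=112+4=116
after ADD R0, 1: R0=3+1=4
CMP R0, 6  (cmp 4,6)
JLT again: taken
after LOAD R6, [R1]: R6=M[116]=14
after ADD R4, R6: R4=3+14=17
after ADD R1, 4: R1=116+4=120
after ADD R0, 1: R0=4+1=5
CMP R0, 6  (cmp 5,6)
JLT again: taken
after LOAD R6, [R1]: R6=M[120]=9
after ADD R4, R6: R4=17+9=26
after ADD R1, 4: R1=120+4=124
after ADD R0, 1: R0=5+1=6
CMP R0, 6  (cmp 6,6)
JLT again: not taken
after OR R4, R6: R4=26|9=27
STORE R4, [100] → M[100]=27
halt.

27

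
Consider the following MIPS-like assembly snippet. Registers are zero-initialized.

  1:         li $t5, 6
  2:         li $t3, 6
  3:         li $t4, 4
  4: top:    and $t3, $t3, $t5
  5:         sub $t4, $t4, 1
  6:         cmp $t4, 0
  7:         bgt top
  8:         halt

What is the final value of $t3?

6

$t5=6
$t3=6
$t4=4
$t3=6&6=6
$t4=4-1=3
cmp $t4, 0  (cmp 3,0)
bgt top: taken
$t3=6&6=6
$t4=3-1=2
cmp $t4, 0  (cmp 2,0)
bgt top: taken
$t3=6&6=6
$t4=2-1=1
cmp $t4, 0  (cmp 1,0)
bgt top: taken
$t3=6&6=6
$t4=1-1=0
cmp $t4, 0  (cmp 0,0)
bgt top: not taken
halt.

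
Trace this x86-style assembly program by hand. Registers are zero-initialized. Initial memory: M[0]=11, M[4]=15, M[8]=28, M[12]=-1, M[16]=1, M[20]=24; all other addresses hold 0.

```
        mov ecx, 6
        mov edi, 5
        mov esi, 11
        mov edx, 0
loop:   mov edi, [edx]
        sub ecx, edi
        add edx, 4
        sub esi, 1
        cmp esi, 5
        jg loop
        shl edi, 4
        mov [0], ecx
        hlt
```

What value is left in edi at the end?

ecx=6
edi=5
esi=11
edx=0
edi=M[0]=11
ecx=6-11=-5
edx=0+4=4
esi=11-1=10
cmp esi, 5  (cmp 10,5)
jg loop: taken
edi=M[4]=15
ecx=(-5)-15=-20
edx=4+4=8
esi=10-1=9
cmp esi, 5  (cmp 9,5)
jg loop: taken
edi=M[8]=28
ecx=(-20)-28=-48
edx=8+4=12
esi=9-1=8
cmp esi, 5  (cmp 8,5)
jg loop: taken
edi=M[12]=-1
ecx=(-48)-(-1)=-47
edx=12+4=16
esi=8-1=7
cmp esi, 5  (cmp 7,5)
jg loop: taken
edi=M[16]=1
ecx=(-47)-1=-48
edx=16+4=20
esi=7-1=6
cmp esi, 5  (cmp 6,5)
jg loop: taken
edi=M[20]=24
ecx=(-48)-24=-72
edx=20+4=24
esi=6-1=5
cmp esi, 5  (cmp 5,5)
jg loop: not taken
edi=24<<4=384
mov [0], ecx → M[0]=-72
halt.

384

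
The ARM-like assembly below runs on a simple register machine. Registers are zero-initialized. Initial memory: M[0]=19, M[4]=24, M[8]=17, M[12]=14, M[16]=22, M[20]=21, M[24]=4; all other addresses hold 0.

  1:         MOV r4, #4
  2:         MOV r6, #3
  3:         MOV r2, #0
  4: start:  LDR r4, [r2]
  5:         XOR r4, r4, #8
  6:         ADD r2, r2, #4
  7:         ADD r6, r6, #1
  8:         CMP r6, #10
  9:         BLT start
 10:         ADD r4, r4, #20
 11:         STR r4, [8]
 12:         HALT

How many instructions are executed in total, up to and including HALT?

MOV r4, #4 → r4=4
MOV r6, #3 → r6=3
MOV r2, #0 → r2=0
LDR r4, [r2] → r4=M[0]=19
XOR r4, r4, #8 → r4=19^8=27
ADD r2, r2, #4 → r2=0+4=4
ADD r6, r6, #1 → r6=3+1=4
CMP r6, #10  (cmp 4,10)
BLT start: taken
LDR r4, [r2] → r4=M[4]=24
XOR r4, r4, #8 → r4=24^8=16
ADD r2, r2, #4 → r2=4+4=8
ADD r6, r6, #1 → r6=4+1=5
CMP r6, #10  (cmp 5,10)
BLT start: taken
LDR r4, [r2] → r4=M[8]=17
XOR r4, r4, #8 → r4=17^8=25
ADD r2, r2, #4 → r2=8+4=12
ADD r6, r6, #1 → r6=5+1=6
CMP r6, #10  (cmp 6,10)
BLT start: taken
LDR r4, [r2] → r4=M[12]=14
XOR r4, r4, #8 → r4=14^8=6
ADD r2, r2, #4 → r2=12+4=16
ADD r6, r6, #1 → r6=6+1=7
CMP r6, #10  (cmp 7,10)
BLT start: taken
LDR r4, [r2] → r4=M[16]=22
XOR r4, r4, #8 → r4=22^8=30
ADD r2, r2, #4 → r2=16+4=20
ADD r6, r6, #1 → r6=7+1=8
CMP r6, #10  (cmp 8,10)
BLT start: taken
LDR r4, [r2] → r4=M[20]=21
XOR r4, r4, #8 → r4=21^8=29
ADD r2, r2, #4 → r2=20+4=24
ADD r6, r6, #1 → r6=8+1=9
CMP r6, #10  (cmp 9,10)
BLT start: taken
LDR r4, [r2] → r4=M[24]=4
XOR r4, r4, #8 → r4=4^8=12
ADD r2, r2, #4 → r2=24+4=28
ADD r6, r6, #1 → r6=9+1=10
CMP r6, #10  (cmp 10,10)
BLT start: not taken
ADD r4, r4, #20 → r4=12+20=32
STR r4, [8] → M[8]=32
halt.
Total executed instructions: 48.

48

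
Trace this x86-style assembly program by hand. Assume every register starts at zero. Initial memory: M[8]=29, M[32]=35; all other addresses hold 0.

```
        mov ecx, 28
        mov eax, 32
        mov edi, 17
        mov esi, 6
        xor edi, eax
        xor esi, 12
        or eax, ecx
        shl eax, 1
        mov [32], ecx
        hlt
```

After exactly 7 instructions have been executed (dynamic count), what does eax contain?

ecx=28
eax=32
edi=17
esi=6
edi=17^32=49
esi=6^12=10
eax=32|28=60
After step 7: eax = 60.

60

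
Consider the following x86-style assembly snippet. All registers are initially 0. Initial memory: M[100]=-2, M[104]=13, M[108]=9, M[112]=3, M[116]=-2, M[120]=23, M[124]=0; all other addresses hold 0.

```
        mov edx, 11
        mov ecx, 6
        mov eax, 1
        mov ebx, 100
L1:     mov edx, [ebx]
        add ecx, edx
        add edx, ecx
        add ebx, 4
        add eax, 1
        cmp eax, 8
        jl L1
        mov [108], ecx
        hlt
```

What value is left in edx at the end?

mov edx, 11 → edx=11
mov ecx, 6 → ecx=6
mov eax, 1 → eax=1
mov ebx, 100 → ebx=100
mov edx, [ebx] → edx=M[100]=-2
add ecx, edx → ecx=6+(-2)=4
add edx, ecx → edx=(-2)+4=2
add ebx, 4 → ebx=100+4=104
add eax, 1 → eax=1+1=2
cmp eax, 8  (cmp 2,8)
jl L1: taken
mov edx, [ebx] → edx=M[104]=13
add ecx, edx → ecx=4+13=17
add edx, ecx → edx=13+17=30
add ebx, 4 → ebx=104+4=108
add eax, 1 → eax=2+1=3
cmp eax, 8  (cmp 3,8)
jl L1: taken
mov edx, [ebx] → edx=M[108]=9
add ecx, edx → ecx=17+9=26
add edx, ecx → edx=9+26=35
add ebx, 4 → ebx=108+4=112
add eax, 1 → eax=3+1=4
cmp eax, 8  (cmp 4,8)
jl L1: taken
mov edx, [ebx] → edx=M[112]=3
add ecx, edx → ecx=26+3=29
add edx, ecx → edx=3+29=32
add ebx, 4 → ebx=112+4=116
add eax, 1 → eax=4+1=5
cmp eax, 8  (cmp 5,8)
jl L1: taken
mov edx, [ebx] → edx=M[116]=-2
add ecx, edx → ecx=29+(-2)=27
add edx, ecx → edx=(-2)+27=25
add ebx, 4 → ebx=116+4=120
add eax, 1 → eax=5+1=6
cmp eax, 8  (cmp 6,8)
jl L1: taken
mov edx, [ebx] → edx=M[120]=23
add ecx, edx → ecx=27+23=50
add edx, ecx → edx=23+50=73
add ebx, 4 → ebx=120+4=124
add eax, 1 → eax=6+1=7
cmp eax, 8  (cmp 7,8)
jl L1: taken
mov edx, [ebx] → edx=M[124]=0
add ecx, edx → ecx=50+0=50
add edx, ecx → edx=0+50=50
add ebx, 4 → ebx=124+4=128
add eax, 1 → eax=7+1=8
cmp eax, 8  (cmp 8,8)
jl L1: not taken
mov [108], ecx → M[108]=50
halt.

50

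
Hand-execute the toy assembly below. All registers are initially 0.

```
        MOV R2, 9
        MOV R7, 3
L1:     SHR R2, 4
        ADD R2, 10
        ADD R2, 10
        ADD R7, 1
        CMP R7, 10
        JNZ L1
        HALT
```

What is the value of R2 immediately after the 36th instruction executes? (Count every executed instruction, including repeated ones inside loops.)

21

MOV R2, 9 → R2=9
MOV R7, 3 → R7=3
SHR R2, 4 → R2=9>>4=0
ADD R2, 10 → R2=0+10=10
ADD R2, 10 → R2=10+10=20
ADD R7, 1 → R7=3+1=4
CMP R7, 10  (cmp 4,10)
JNZ L1: taken
SHR R2, 4 → R2=20>>4=1
ADD R2, 10 → R2=1+10=11
ADD R2, 10 → R2=11+10=21
ADD R7, 1 → R7=4+1=5
CMP R7, 10  (cmp 5,10)
JNZ L1: taken
SHR R2, 4 → R2=21>>4=1
ADD R2, 10 → R2=1+10=11
ADD R2, 10 → R2=11+10=21
ADD R7, 1 → R7=5+1=6
CMP R7, 10  (cmp 6,10)
JNZ L1: taken
SHR R2, 4 → R2=21>>4=1
ADD R2, 10 → R2=1+10=11
ADD R2, 10 → R2=11+10=21
ADD R7, 1 → R7=6+1=7
CMP R7, 10  (cmp 7,10)
JNZ L1: taken
SHR R2, 4 → R2=21>>4=1
ADD R2, 10 → R2=1+10=11
ADD R2, 10 → R2=11+10=21
ADD R7, 1 → R7=7+1=8
CMP R7, 10  (cmp 8,10)
JNZ L1: taken
SHR R2, 4 → R2=21>>4=1
ADD R2, 10 → R2=1+10=11
ADD R2, 10 → R2=11+10=21
ADD R7, 1 → R7=8+1=9
After step 36: R2 = 21.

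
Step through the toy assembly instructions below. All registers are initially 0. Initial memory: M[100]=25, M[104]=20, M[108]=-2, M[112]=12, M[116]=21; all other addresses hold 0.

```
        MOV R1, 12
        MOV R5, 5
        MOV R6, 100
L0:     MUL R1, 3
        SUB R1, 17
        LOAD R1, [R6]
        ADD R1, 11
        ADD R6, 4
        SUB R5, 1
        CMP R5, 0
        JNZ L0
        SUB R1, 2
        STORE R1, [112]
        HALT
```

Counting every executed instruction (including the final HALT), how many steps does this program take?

R1=12
R5=5
R6=100
R1=12*3=36
R1=36-17=19
R1=M[100]=25
R1=25+11=36
R6=100+4=104
R5=5-1=4
CMP R5, 0  (cmp 4,0)
JNZ L0: taken
R1=36*3=108
R1=108-17=91
R1=M[104]=20
R1=20+11=31
R6=104+4=108
R5=4-1=3
CMP R5, 0  (cmp 3,0)
JNZ L0: taken
R1=31*3=93
R1=93-17=76
R1=M[108]=-2
R1=(-2)+11=9
R6=108+4=112
R5=3-1=2
CMP R5, 0  (cmp 2,0)
JNZ L0: taken
R1=9*3=27
R1=27-17=10
R1=M[112]=12
R1=12+11=23
R6=112+4=116
R5=2-1=1
CMP R5, 0  (cmp 1,0)
JNZ L0: taken
R1=23*3=69
R1=69-17=52
R1=M[116]=21
R1=21+11=32
R6=116+4=120
R5=1-1=0
CMP R5, 0  (cmp 0,0)
JNZ L0: not taken
R1=32-2=30
STORE R1, [112] → M[112]=30
halt.
Total executed instructions: 46.

46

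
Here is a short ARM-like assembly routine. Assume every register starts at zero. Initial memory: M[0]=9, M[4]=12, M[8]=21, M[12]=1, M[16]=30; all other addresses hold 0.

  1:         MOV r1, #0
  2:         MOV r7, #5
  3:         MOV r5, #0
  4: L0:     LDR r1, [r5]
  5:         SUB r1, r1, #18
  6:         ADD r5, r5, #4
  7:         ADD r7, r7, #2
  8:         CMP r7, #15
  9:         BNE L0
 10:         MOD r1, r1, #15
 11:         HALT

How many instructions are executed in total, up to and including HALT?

r1=0
r7=5
r5=0
r1=M[0]=9
r1=9-18=-9
r5=0+4=4
r7=5+2=7
CMP r7, #15  (cmp 7,15)
BNE L0: taken
r1=M[4]=12
r1=12-18=-6
r5=4+4=8
r7=7+2=9
CMP r7, #15  (cmp 9,15)
BNE L0: taken
r1=M[8]=21
r1=21-18=3
r5=8+4=12
r7=9+2=11
CMP r7, #15  (cmp 11,15)
BNE L0: taken
r1=M[12]=1
r1=1-18=-17
r5=12+4=16
r7=11+2=13
CMP r7, #15  (cmp 13,15)
BNE L0: taken
r1=M[16]=30
r1=30-18=12
r5=16+4=20
r7=13+2=15
CMP r7, #15  (cmp 15,15)
BNE L0: not taken
r1=12%15=12
halt.
Total executed instructions: 35.

35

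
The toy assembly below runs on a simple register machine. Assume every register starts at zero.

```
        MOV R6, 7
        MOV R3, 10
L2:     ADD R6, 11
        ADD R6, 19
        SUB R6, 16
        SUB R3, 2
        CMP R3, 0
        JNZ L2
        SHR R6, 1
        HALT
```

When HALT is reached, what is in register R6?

38

after MOV R6, 7: R6=7
after MOV R3, 10: R3=10
after ADD R6, 11: R6=7+11=18
after ADD R6, 19: R6=18+19=37
after SUB R6, 16: R6=37-16=21
after SUB R3, 2: R3=10-2=8
CMP R3, 0  (cmp 8,0)
JNZ L2: taken
after ADD R6, 11: R6=21+11=32
after ADD R6, 19: R6=32+19=51
after SUB R6, 16: R6=51-16=35
after SUB R3, 2: R3=8-2=6
CMP R3, 0  (cmp 6,0)
JNZ L2: taken
after ADD R6, 11: R6=35+11=46
after ADD R6, 19: R6=46+19=65
after SUB R6, 16: R6=65-16=49
after SUB R3, 2: R3=6-2=4
CMP R3, 0  (cmp 4,0)
JNZ L2: taken
after ADD R6, 11: R6=49+11=60
after ADD R6, 19: R6=60+19=79
after SUB R6, 16: R6=79-16=63
after SUB R3, 2: R3=4-2=2
CMP R3, 0  (cmp 2,0)
JNZ L2: taken
after ADD R6, 11: R6=63+11=74
after ADD R6, 19: R6=74+19=93
after SUB R6, 16: R6=93-16=77
after SUB R3, 2: R3=2-2=0
CMP R3, 0  (cmp 0,0)
JNZ L2: not taken
after SHR R6, 1: R6=77>>1=38
halt.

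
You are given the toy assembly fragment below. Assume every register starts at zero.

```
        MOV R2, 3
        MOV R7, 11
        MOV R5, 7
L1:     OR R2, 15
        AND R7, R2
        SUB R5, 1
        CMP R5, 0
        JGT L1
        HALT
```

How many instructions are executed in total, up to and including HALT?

39

R2=3
R7=11
R5=7
R2=3|15=15
R7=11&15=11
R5=7-1=6
CMP R5, 0  (cmp 6,0)
JGT L1: taken
R2=15|15=15
R7=11&15=11
R5=6-1=5
CMP R5, 0  (cmp 5,0)
JGT L1: taken
R2=15|15=15
R7=11&15=11
R5=5-1=4
CMP R5, 0  (cmp 4,0)
JGT L1: taken
R2=15|15=15
R7=11&15=11
R5=4-1=3
CMP R5, 0  (cmp 3,0)
JGT L1: taken
R2=15|15=15
R7=11&15=11
R5=3-1=2
CMP R5, 0  (cmp 2,0)
JGT L1: taken
R2=15|15=15
R7=11&15=11
R5=2-1=1
CMP R5, 0  (cmp 1,0)
JGT L1: taken
R2=15|15=15
R7=11&15=11
R5=1-1=0
CMP R5, 0  (cmp 0,0)
JGT L1: not taken
halt.
Total executed instructions: 39.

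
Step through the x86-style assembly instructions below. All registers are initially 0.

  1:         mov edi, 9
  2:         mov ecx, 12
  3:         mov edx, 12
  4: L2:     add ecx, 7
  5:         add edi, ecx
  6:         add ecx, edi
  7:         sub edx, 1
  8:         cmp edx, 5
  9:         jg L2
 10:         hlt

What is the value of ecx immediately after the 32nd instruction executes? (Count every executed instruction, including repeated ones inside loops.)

2564

mov edi, 9 → edi=9
mov ecx, 12 → ecx=12
mov edx, 12 → edx=12
add ecx, 7 → ecx=12+7=19
add edi, ecx → edi=9+19=28
add ecx, edi → ecx=19+28=47
sub edx, 1 → edx=12-1=11
cmp edx, 5  (cmp 11,5)
jg L2: taken
add ecx, 7 → ecx=47+7=54
add edi, ecx → edi=28+54=82
add ecx, edi → ecx=54+82=136
sub edx, 1 → edx=11-1=10
cmp edx, 5  (cmp 10,5)
jg L2: taken
add ecx, 7 → ecx=136+7=143
add edi, ecx → edi=82+143=225
add ecx, edi → ecx=143+225=368
sub edx, 1 → edx=10-1=9
cmp edx, 5  (cmp 9,5)
jg L2: taken
add ecx, 7 → ecx=368+7=375
add edi, ecx → edi=225+375=600
add ecx, edi → ecx=375+600=975
sub edx, 1 → edx=9-1=8
cmp edx, 5  (cmp 8,5)
jg L2: taken
add ecx, 7 → ecx=975+7=982
add edi, ecx → edi=600+982=1582
add ecx, edi → ecx=982+1582=2564
sub edx, 1 → edx=8-1=7
cmp edx, 5  (cmp 7,5)
After step 32: ecx = 2564.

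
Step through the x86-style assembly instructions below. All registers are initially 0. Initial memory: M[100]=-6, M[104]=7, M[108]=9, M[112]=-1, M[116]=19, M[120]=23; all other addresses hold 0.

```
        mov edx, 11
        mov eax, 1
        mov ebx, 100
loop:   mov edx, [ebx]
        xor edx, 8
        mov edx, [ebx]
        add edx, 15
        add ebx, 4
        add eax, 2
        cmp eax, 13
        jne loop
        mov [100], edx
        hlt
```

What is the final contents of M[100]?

38

mov edx, 11 → edx=11
mov eax, 1 → eax=1
mov ebx, 100 → ebx=100
mov edx, [ebx] → edx=M[100]=-6
xor edx, 8 → edx=(-6)^8=-14
mov edx, [ebx] → edx=M[100]=-6
add edx, 15 → edx=(-6)+15=9
add ebx, 4 → ebx=100+4=104
add eax, 2 → eax=1+2=3
cmp eax, 13  (cmp 3,13)
jne loop: taken
mov edx, [ebx] → edx=M[104]=7
xor edx, 8 → edx=7^8=15
mov edx, [ebx] → edx=M[104]=7
add edx, 15 → edx=7+15=22
add ebx, 4 → ebx=104+4=108
add eax, 2 → eax=3+2=5
cmp eax, 13  (cmp 5,13)
jne loop: taken
mov edx, [ebx] → edx=M[108]=9
xor edx, 8 → edx=9^8=1
mov edx, [ebx] → edx=M[108]=9
add edx, 15 → edx=9+15=24
add ebx, 4 → ebx=108+4=112
add eax, 2 → eax=5+2=7
cmp eax, 13  (cmp 7,13)
jne loop: taken
mov edx, [ebx] → edx=M[112]=-1
xor edx, 8 → edx=(-1)^8=-9
mov edx, [ebx] → edx=M[112]=-1
add edx, 15 → edx=(-1)+15=14
add ebx, 4 → ebx=112+4=116
add eax, 2 → eax=7+2=9
cmp eax, 13  (cmp 9,13)
jne loop: taken
mov edx, [ebx] → edx=M[116]=19
xor edx, 8 → edx=19^8=27
mov edx, [ebx] → edx=M[116]=19
add edx, 15 → edx=19+15=34
add ebx, 4 → ebx=116+4=120
add eax, 2 → eax=9+2=11
cmp eax, 13  (cmp 11,13)
jne loop: taken
mov edx, [ebx] → edx=M[120]=23
xor edx, 8 → edx=23^8=31
mov edx, [ebx] → edx=M[120]=23
add edx, 15 → edx=23+15=38
add ebx, 4 → ebx=120+4=124
add eax, 2 → eax=11+2=13
cmp eax, 13  (cmp 13,13)
jne loop: not taken
mov [100], edx → M[100]=38
halt.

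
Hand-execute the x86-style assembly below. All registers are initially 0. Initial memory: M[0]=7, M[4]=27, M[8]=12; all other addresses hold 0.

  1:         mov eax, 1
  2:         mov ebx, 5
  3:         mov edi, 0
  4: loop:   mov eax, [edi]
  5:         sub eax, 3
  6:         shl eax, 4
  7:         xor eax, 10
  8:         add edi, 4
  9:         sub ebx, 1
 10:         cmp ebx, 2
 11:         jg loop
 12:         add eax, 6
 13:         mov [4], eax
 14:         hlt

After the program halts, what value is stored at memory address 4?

after mov eax, 1: eax=1
after mov ebx, 5: ebx=5
after mov edi, 0: edi=0
after mov eax, [edi]: eax=M[0]=7
after sub eax, 3: eax=7-3=4
after shl eax, 4: eax=4<<4=64
after xor eax, 10: eax=64^10=74
after add edi, 4: edi=0+4=4
after sub ebx, 1: ebx=5-1=4
cmp ebx, 2  (cmp 4,2)
jg loop: taken
after mov eax, [edi]: eax=M[4]=27
after sub eax, 3: eax=27-3=24
after shl eax, 4: eax=24<<4=384
after xor eax, 10: eax=384^10=394
after add edi, 4: edi=4+4=8
after sub ebx, 1: ebx=4-1=3
cmp ebx, 2  (cmp 3,2)
jg loop: taken
after mov eax, [edi]: eax=M[8]=12
after sub eax, 3: eax=12-3=9
after shl eax, 4: eax=9<<4=144
after xor eax, 10: eax=144^10=154
after add edi, 4: edi=8+4=12
after sub ebx, 1: ebx=3-1=2
cmp ebx, 2  (cmp 2,2)
jg loop: not taken
after add eax, 6: eax=154+6=160
mov [4], eax → M[4]=160
halt.

160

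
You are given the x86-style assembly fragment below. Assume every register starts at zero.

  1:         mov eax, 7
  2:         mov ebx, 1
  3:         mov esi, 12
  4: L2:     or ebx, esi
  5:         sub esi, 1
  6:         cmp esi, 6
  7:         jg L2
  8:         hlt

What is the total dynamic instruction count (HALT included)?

eax=7
ebx=1
esi=12
ebx=1|12=13
esi=12-1=11
cmp esi, 6  (cmp 11,6)
jg L2: taken
ebx=13|11=15
esi=11-1=10
cmp esi, 6  (cmp 10,6)
jg L2: taken
ebx=15|10=15
esi=10-1=9
cmp esi, 6  (cmp 9,6)
jg L2: taken
ebx=15|9=15
esi=9-1=8
cmp esi, 6  (cmp 8,6)
jg L2: taken
ebx=15|8=15
esi=8-1=7
cmp esi, 6  (cmp 7,6)
jg L2: taken
ebx=15|7=15
esi=7-1=6
cmp esi, 6  (cmp 6,6)
jg L2: not taken
halt.
Total executed instructions: 28.

28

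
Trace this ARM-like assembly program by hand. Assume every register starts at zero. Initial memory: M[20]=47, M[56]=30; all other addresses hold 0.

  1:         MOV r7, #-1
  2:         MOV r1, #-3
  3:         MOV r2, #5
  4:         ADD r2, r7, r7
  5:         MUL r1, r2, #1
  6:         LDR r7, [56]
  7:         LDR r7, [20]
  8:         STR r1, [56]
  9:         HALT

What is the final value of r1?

-2

r7=-1
r1=-3
r2=5
r2=(-1)+(-1)=-2
r1=(-2)*1=-2
r7=M[56]=30
r7=M[20]=47
STR r1, [56] → M[56]=-2
halt.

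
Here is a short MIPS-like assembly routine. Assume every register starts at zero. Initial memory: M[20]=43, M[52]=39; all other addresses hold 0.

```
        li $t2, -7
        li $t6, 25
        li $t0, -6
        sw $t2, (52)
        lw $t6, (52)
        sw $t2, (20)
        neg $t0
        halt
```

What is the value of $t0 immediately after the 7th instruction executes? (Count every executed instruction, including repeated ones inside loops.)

after li $t2, -7: $t2=-7
after li $t6, 25: $t6=25
after li $t0, -6: $t0=-6
sw $t2, (52) → M[52]=-7
after lw $t6, (52): $t6=M[52]=-7
sw $t2, (20) → M[20]=-7
after neg $t0: $t0=-(-6)=6
After step 7: $t0 = 6.

6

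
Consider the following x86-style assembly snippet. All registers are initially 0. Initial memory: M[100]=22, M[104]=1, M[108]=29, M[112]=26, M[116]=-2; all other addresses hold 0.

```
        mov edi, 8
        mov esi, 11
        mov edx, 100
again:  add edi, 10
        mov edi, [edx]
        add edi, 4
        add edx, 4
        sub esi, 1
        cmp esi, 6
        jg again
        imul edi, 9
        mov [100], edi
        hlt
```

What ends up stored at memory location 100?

18

after mov edi, 8: edi=8
after mov esi, 11: esi=11
after mov edx, 100: edx=100
after add edi, 10: edi=8+10=18
after mov edi, [edx]: edi=M[100]=22
after add edi, 4: edi=22+4=26
after add edx, 4: edx=100+4=104
after sub esi, 1: esi=11-1=10
cmp esi, 6  (cmp 10,6)
jg again: taken
after add edi, 10: edi=26+10=36
after mov edi, [edx]: edi=M[104]=1
after add edi, 4: edi=1+4=5
after add edx, 4: edx=104+4=108
after sub esi, 1: esi=10-1=9
cmp esi, 6  (cmp 9,6)
jg again: taken
after add edi, 10: edi=5+10=15
after mov edi, [edx]: edi=M[108]=29
after add edi, 4: edi=29+4=33
after add edx, 4: edx=108+4=112
after sub esi, 1: esi=9-1=8
cmp esi, 6  (cmp 8,6)
jg again: taken
after add edi, 10: edi=33+10=43
after mov edi, [edx]: edi=M[112]=26
after add edi, 4: edi=26+4=30
after add edx, 4: edx=112+4=116
after sub esi, 1: esi=8-1=7
cmp esi, 6  (cmp 7,6)
jg again: taken
after add edi, 10: edi=30+10=40
after mov edi, [edx]: edi=M[116]=-2
after add edi, 4: edi=(-2)+4=2
after add edx, 4: edx=116+4=120
after sub esi, 1: esi=7-1=6
cmp esi, 6  (cmp 6,6)
jg again: not taken
after imul edi, 9: edi=2*9=18
mov [100], edi → M[100]=18
halt.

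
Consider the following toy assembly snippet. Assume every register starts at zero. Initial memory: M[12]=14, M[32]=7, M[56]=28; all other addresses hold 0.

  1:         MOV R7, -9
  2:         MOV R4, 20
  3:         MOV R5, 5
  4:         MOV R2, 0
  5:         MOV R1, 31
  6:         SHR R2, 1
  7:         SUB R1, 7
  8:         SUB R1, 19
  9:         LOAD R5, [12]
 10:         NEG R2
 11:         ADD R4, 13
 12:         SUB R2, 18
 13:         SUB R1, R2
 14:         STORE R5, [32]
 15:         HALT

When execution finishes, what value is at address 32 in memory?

MOV R7, -9 → R7=-9
MOV R4, 20 → R4=20
MOV R5, 5 → R5=5
MOV R2, 0 → R2=0
MOV R1, 31 → R1=31
SHR R2, 1 → R2=0>>1=0
SUB R1, 7 → R1=31-7=24
SUB R1, 19 → R1=24-19=5
LOAD R5, [12] → R5=M[12]=14
NEG R2 → R2=-(0)=0
ADD R4, 13 → R4=20+13=33
SUB R2, 18 → R2=0-18=-18
SUB R1, R2 → R1=5-(-18)=23
STORE R5, [32] → M[32]=14
halt.

14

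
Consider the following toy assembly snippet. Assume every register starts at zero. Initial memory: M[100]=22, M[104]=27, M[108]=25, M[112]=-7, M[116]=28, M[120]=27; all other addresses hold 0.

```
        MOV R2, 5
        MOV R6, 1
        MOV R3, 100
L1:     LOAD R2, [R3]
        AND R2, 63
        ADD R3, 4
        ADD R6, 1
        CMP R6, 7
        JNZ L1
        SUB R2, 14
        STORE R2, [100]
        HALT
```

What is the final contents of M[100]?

after MOV R2, 5: R2=5
after MOV R6, 1: R6=1
after MOV R3, 100: R3=100
after LOAD R2, [R3]: R2=M[100]=22
after AND R2, 63: R2=22&63=22
after ADD R3, 4: R3=100+4=104
after ADD R6, 1: R6=1+1=2
CMP R6, 7  (cmp 2,7)
JNZ L1: taken
after LOAD R2, [R3]: R2=M[104]=27
after AND R2, 63: R2=27&63=27
after ADD R3, 4: R3=104+4=108
after ADD R6, 1: R6=2+1=3
CMP R6, 7  (cmp 3,7)
JNZ L1: taken
after LOAD R2, [R3]: R2=M[108]=25
after AND R2, 63: R2=25&63=25
after ADD R3, 4: R3=108+4=112
after ADD R6, 1: R6=3+1=4
CMP R6, 7  (cmp 4,7)
JNZ L1: taken
after LOAD R2, [R3]: R2=M[112]=-7
after AND R2, 63: R2=(-7)&63=57
after ADD R3, 4: R3=112+4=116
after ADD R6, 1: R6=4+1=5
CMP R6, 7  (cmp 5,7)
JNZ L1: taken
after LOAD R2, [R3]: R2=M[116]=28
after AND R2, 63: R2=28&63=28
after ADD R3, 4: R3=116+4=120
after ADD R6, 1: R6=5+1=6
CMP R6, 7  (cmp 6,7)
JNZ L1: taken
after LOAD R2, [R3]: R2=M[120]=27
after AND R2, 63: R2=27&63=27
after ADD R3, 4: R3=120+4=124
after ADD R6, 1: R6=6+1=7
CMP R6, 7  (cmp 7,7)
JNZ L1: not taken
after SUB R2, 14: R2=27-14=13
STORE R2, [100] → M[100]=13
halt.

13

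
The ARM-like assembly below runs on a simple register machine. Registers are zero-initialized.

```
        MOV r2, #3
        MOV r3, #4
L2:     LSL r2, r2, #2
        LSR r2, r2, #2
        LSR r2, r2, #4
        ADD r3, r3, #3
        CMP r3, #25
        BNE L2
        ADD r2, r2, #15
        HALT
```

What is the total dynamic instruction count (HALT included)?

MOV r2, #3 → r2=3
MOV r3, #4 → r3=4
LSL r2, r2, #2 → r2=3<<2=12
LSR r2, r2, #2 → r2=12>>2=3
LSR r2, r2, #4 → r2=3>>4=0
ADD r3, r3, #3 → r3=4+3=7
CMP r3, #25  (cmp 7,25)
BNE L2: taken
LSL r2, r2, #2 → r2=0<<2=0
LSR r2, r2, #2 → r2=0>>2=0
LSR r2, r2, #4 → r2=0>>4=0
ADD r3, r3, #3 → r3=7+3=10
CMP r3, #25  (cmp 10,25)
BNE L2: taken
LSL r2, r2, #2 → r2=0<<2=0
LSR r2, r2, #2 → r2=0>>2=0
LSR r2, r2, #4 → r2=0>>4=0
ADD r3, r3, #3 → r3=10+3=13
CMP r3, #25  (cmp 13,25)
BNE L2: taken
LSL r2, r2, #2 → r2=0<<2=0
LSR r2, r2, #2 → r2=0>>2=0
LSR r2, r2, #4 → r2=0>>4=0
ADD r3, r3, #3 → r3=13+3=16
CMP r3, #25  (cmp 16,25)
BNE L2: taken
LSL r2, r2, #2 → r2=0<<2=0
LSR r2, r2, #2 → r2=0>>2=0
LSR r2, r2, #4 → r2=0>>4=0
ADD r3, r3, #3 → r3=16+3=19
CMP r3, #25  (cmp 19,25)
BNE L2: taken
LSL r2, r2, #2 → r2=0<<2=0
LSR r2, r2, #2 → r2=0>>2=0
LSR r2, r2, #4 → r2=0>>4=0
ADD r3, r3, #3 → r3=19+3=22
CMP r3, #25  (cmp 22,25)
BNE L2: taken
LSL r2, r2, #2 → r2=0<<2=0
LSR r2, r2, #2 → r2=0>>2=0
LSR r2, r2, #4 → r2=0>>4=0
ADD r3, r3, #3 → r3=22+3=25
CMP r3, #25  (cmp 25,25)
BNE L2: not taken
ADD r2, r2, #15 → r2=0+15=15
halt.
Total executed instructions: 46.

46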